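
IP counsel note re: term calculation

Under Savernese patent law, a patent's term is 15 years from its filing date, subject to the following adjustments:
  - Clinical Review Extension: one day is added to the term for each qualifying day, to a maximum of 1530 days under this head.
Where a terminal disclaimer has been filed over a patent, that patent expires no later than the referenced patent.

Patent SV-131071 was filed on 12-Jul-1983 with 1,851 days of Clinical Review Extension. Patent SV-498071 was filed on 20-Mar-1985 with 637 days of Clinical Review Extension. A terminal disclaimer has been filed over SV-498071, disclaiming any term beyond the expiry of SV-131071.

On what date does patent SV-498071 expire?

2001-12-17

Natural term of SV-498071:
  Base: filing + 15 years → 20 March 2000.
  Clinical Review Extension: 637 days (within the 1530-day cap) → +637 days → 17 December 2001.
Expiry of referenced patent SV-131071:
  Base: filing + 15 years → 12 July 1998.
  Clinical Review Extension: 1851 days claimed exceeds the 1530-day cap, so +1530 days → 19 September 2002.
Terminal disclaimer: SV-498071 expires on the earlier of 17 December 2001 and 19 September 2002.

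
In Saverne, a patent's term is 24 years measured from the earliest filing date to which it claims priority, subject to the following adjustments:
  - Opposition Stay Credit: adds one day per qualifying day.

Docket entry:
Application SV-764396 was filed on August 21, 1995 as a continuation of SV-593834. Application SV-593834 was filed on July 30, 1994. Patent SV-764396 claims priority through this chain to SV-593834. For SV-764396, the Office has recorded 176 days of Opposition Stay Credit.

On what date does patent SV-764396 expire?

Earliest priority filing: 30 July 1994.
Base term: 30 July 1994 + 24 years → 30 July 2018.
Opposition Stay Credit: +176 days → 22 January 2019.

January 22, 2019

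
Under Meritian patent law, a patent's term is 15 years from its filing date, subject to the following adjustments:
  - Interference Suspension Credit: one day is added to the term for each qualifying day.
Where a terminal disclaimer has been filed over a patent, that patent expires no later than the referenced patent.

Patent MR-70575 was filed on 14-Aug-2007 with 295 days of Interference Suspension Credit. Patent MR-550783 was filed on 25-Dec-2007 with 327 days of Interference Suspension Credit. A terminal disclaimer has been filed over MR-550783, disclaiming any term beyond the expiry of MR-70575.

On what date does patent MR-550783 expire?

June 5, 2023

Natural term of MR-550783:
  Base: filing + 15 years → 25 December 2022.
  Interference Suspension Credit: +327 days → 17 November 2023.
Expiry of referenced patent MR-70575:
  Base: filing + 15 years → 14 August 2022.
  Interference Suspension Credit: +295 days → 5 June 2023.
Terminal disclaimer: MR-550783 expires on the earlier of 17 November 2023 and 5 June 2023.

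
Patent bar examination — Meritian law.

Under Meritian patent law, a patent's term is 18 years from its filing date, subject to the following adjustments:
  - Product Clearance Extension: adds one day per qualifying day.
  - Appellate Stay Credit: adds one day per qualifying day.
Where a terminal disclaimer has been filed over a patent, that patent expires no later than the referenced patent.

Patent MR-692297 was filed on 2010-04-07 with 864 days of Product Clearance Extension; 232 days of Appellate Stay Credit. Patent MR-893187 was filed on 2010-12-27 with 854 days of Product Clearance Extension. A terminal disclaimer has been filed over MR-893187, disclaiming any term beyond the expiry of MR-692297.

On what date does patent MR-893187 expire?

2031-04-08

Natural term of MR-893187:
  Base: filing + 18 years → 27 December 2028.
  Product Clearance Extension: +854 days → 30 April 2031.
Expiry of referenced patent MR-692297:
  Base: filing + 18 years → 7 April 2028.
  Product Clearance Extension: +864 days → 19 August 2030.
  Appellate Stay Credit: +232 days → 8 April 2031.
Terminal disclaimer: MR-893187 expires on the earlier of 30 April 2031 and 8 April 2031.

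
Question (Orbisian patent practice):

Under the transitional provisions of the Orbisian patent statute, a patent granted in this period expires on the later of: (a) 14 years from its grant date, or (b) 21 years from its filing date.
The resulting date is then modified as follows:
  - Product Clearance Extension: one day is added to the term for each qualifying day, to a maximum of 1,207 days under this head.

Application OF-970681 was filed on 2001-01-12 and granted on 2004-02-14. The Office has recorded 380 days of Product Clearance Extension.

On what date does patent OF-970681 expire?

2023-01-27

(a) grant + 14 years → 14 February 2018.
(b) filing + 21 years → 12 January 2022.
Later of the two: 12 January 2022.
Product Clearance Extension: 380 days (within the 1207-day cap) → +380 days → 27 January 2023.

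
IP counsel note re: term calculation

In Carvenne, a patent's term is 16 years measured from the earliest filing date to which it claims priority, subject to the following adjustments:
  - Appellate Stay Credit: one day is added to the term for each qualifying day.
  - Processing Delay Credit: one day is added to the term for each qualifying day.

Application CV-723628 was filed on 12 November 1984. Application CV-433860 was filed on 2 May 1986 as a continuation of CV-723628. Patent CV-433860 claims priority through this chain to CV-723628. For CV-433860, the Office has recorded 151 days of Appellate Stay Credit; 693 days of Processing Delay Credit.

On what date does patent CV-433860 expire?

2003-03-06

Earliest priority filing: 12 November 1984.
Base term: 12 November 1984 + 16 years → 12 November 2000.
Appellate Stay Credit: +151 days → 12 April 2001.
Processing Delay Credit: +693 days → 6 March 2003.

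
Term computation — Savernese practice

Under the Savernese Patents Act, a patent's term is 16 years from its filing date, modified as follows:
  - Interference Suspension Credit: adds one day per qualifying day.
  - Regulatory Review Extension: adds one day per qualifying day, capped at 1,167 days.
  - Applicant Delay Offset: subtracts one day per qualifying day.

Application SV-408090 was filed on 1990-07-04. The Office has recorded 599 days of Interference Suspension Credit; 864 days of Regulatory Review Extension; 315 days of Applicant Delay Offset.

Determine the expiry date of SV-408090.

August 25, 2009

Base term: filing date + 16 years → 4 July 2006.
Interference Suspension Credit: +599 days → 23 February 2008.
Regulatory Review Extension: 864 days (within the 1167-day cap) → +864 days → 6 July 2010.
Applicant Delay Offset: −315 days → 25 August 2009.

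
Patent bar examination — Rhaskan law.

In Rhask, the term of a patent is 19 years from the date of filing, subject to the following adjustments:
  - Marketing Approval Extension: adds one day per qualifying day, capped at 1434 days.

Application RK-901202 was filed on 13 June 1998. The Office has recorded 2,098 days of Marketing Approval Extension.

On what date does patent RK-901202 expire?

Base term: filing date + 19 years → 13 June 2017.
Marketing Approval Extension: 2098 days claimed exceeds the 1434-day cap, so +1434 days → 17 May 2021.

May 17, 2021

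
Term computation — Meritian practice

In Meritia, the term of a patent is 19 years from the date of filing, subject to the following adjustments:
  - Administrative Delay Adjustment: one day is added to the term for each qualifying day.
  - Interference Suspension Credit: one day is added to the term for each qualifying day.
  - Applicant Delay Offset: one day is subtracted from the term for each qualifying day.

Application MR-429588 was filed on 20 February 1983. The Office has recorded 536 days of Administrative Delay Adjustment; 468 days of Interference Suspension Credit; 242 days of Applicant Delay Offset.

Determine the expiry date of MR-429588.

Base term: filing date + 19 years → 20 February 2002.
Administrative Delay Adjustment: +536 days → 10 August 2003.
Interference Suspension Credit: +468 days → 20 November 2004.
Applicant Delay Offset: −242 days → 23 March 2004.

March 23, 2004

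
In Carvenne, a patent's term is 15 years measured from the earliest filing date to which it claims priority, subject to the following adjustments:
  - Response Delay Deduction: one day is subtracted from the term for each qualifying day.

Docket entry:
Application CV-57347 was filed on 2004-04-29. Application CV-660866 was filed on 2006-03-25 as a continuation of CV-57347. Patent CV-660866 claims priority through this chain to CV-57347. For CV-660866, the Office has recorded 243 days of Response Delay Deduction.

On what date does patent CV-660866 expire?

2018-08-29

Earliest priority filing: 29 April 2004.
Base term: 29 April 2004 + 15 years → 29 April 2019.
Response Delay Deduction: −243 days → 29 August 2018.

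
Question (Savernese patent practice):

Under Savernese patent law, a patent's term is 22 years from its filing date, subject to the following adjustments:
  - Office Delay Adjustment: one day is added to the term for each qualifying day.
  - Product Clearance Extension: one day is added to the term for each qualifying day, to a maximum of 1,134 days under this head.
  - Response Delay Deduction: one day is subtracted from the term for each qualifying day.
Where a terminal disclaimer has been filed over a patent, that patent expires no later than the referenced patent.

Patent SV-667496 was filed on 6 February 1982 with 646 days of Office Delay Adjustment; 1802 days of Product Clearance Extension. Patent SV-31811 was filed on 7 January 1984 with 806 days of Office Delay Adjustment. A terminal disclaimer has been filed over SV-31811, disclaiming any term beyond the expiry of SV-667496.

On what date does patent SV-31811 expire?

2008-03-23

Natural term of SV-31811:
  Base: filing + 22 years → 7 January 2006.
  Office Delay Adjustment: +806 days → 23 March 2008.
Expiry of referenced patent SV-667496:
  Base: filing + 22 years → 6 February 2004.
  Office Delay Adjustment: +646 days → 13 November 2005.
  Product Clearance Extension: 1802 days claimed exceeds the 1134-day cap, so +1134 days → 21 December 2008.
Terminal disclaimer: SV-31811 expires on the earlier of 23 March 2008 and 21 December 2008.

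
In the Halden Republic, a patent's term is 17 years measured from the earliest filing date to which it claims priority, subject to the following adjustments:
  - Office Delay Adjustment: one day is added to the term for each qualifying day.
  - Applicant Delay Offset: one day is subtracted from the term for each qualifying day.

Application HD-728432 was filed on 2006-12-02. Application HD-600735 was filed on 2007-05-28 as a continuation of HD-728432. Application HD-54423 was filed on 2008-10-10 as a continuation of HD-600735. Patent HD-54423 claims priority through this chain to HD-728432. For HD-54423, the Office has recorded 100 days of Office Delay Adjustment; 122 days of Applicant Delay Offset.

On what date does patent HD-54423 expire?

Earliest priority filing: 2 December 2006.
Base term: 2 December 2006 + 17 years → 2 December 2023.
Office Delay Adjustment: +100 days → 11 March 2024.
Applicant Delay Offset: −122 days → 10 November 2023.

November 10, 2023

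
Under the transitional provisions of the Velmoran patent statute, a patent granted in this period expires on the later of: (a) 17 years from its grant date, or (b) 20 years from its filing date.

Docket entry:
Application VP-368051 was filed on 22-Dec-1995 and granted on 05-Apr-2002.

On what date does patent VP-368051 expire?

(a) grant + 17 years → 5 April 2019.
(b) filing + 20 years → 22 December 2015.
Later of the two: 5 April 2019.

April 5, 2019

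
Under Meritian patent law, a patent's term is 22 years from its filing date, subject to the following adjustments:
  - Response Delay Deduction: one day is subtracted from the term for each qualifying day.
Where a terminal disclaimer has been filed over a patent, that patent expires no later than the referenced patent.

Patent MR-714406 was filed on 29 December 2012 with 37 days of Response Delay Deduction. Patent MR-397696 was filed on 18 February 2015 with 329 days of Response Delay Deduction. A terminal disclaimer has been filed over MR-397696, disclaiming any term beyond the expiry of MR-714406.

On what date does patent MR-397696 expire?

2034-11-22

Natural term of MR-397696:
  Base: filing + 22 years → 18 February 2037.
  Response Delay Deduction: −329 days → 26 March 2036.
Expiry of referenced patent MR-714406:
  Base: filing + 22 years → 29 December 2034.
  Response Delay Deduction: −37 days → 22 November 2034.
Terminal disclaimer: MR-397696 expires on the earlier of 26 March 2036 and 22 November 2034.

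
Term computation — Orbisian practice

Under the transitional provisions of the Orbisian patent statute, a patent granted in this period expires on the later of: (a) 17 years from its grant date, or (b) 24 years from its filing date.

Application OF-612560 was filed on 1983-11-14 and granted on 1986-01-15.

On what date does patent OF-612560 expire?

November 14, 2007

(a) grant + 17 years → 15 January 2003.
(b) filing + 24 years → 14 November 2007.
Later of the two: 14 November 2007.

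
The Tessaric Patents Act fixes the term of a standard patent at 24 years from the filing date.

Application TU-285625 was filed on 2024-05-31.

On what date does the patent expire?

Filing date + 24 years → 31 May 2048.

2048-05-31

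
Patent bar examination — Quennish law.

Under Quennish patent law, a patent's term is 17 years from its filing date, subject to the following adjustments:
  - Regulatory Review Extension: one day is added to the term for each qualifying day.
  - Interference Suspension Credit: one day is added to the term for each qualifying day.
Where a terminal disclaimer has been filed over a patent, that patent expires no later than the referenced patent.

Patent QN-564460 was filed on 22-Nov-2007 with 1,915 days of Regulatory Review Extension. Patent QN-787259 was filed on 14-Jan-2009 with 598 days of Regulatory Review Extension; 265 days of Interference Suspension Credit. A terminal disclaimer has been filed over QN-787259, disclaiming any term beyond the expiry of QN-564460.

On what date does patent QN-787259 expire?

May 26, 2028

Natural term of QN-787259:
  Base: filing + 17 years → 14 January 2026.
  Regulatory Review Extension: +598 days → 4 September 2027.
  Interference Suspension Credit: +265 days → 26 May 2028.
Expiry of referenced patent QN-564460:
  Base: filing + 17 years → 22 November 2024.
  Regulatory Review Extension: +1915 days → 19 February 2030.
Terminal disclaimer: QN-787259 expires on the earlier of 26 May 2028 and 19 February 2030.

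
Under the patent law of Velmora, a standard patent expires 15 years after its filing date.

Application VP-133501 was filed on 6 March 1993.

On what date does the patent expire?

2008-03-06

Filing date + 15 years → 6 March 2008.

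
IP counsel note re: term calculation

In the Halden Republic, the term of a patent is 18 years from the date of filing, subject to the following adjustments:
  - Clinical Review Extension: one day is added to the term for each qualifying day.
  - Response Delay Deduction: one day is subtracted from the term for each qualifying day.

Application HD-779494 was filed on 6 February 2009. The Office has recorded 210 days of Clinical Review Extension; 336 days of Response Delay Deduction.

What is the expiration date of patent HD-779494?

2026-10-03

Base term: filing date + 18 years → 6 February 2027.
Clinical Review Extension: +210 days → 4 September 2027.
Response Delay Deduction: −336 days → 3 October 2026.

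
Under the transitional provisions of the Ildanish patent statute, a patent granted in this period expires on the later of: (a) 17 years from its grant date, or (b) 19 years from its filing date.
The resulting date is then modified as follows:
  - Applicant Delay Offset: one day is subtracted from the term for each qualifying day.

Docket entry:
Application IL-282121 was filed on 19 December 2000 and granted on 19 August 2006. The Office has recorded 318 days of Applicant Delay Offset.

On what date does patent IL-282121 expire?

2022-10-05

(a) grant + 17 years → 19 August 2023.
(b) filing + 19 years → 19 December 2019.
Later of the two: 19 August 2023.
Applicant Delay Offset: −318 days → 5 October 2022.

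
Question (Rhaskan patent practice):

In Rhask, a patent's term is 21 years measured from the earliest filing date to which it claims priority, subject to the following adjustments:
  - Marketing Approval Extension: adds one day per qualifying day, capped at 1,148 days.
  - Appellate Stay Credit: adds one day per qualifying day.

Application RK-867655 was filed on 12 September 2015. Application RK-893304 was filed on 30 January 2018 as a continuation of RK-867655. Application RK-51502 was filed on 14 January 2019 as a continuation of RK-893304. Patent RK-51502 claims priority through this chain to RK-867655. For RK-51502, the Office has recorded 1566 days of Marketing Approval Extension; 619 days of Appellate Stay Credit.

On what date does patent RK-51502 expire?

Earliest priority filing: 12 September 2015.
Base term: 12 September 2015 + 21 years → 12 September 2036.
Marketing Approval Extension: 1566 days claimed exceeds the 1148-day cap, so +1148 days → 4 November 2039.
Appellate Stay Credit: +619 days → 15 July 2041.

July 15, 2041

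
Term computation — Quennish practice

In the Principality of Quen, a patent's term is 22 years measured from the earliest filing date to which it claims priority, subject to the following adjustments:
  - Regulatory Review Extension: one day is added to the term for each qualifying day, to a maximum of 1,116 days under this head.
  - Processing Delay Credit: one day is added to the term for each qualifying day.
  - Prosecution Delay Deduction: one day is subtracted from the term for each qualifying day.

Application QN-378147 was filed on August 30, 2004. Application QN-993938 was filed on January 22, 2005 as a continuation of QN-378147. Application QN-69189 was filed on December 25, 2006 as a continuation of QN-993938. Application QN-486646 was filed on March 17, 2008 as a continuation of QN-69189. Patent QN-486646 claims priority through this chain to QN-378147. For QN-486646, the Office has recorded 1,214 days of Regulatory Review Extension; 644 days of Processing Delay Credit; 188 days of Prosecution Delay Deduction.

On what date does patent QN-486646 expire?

December 19, 2030

Earliest priority filing: 30 August 2004.
Base term: 30 August 2004 + 22 years → 30 August 2026.
Regulatory Review Extension: 1214 days claimed exceeds the 1116-day cap, so +1116 days → 19 September 2029.
Processing Delay Credit: +644 days → 25 June 2031.
Prosecution Delay Deduction: −188 days → 19 December 2030.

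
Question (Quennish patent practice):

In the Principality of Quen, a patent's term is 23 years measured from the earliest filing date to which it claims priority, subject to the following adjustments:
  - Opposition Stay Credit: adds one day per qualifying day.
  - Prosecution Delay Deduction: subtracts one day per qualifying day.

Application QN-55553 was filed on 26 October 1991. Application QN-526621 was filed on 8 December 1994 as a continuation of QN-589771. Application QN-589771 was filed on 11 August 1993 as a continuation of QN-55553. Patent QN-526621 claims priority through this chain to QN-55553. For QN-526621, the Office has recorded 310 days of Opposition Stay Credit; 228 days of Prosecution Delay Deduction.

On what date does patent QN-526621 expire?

Earliest priority filing: 26 October 1991.
Base term: 26 October 1991 + 23 years → 26 October 2014.
Opposition Stay Credit: +310 days → 1 September 2015.
Prosecution Delay Deduction: −228 days → 16 January 2015.

2015-01-16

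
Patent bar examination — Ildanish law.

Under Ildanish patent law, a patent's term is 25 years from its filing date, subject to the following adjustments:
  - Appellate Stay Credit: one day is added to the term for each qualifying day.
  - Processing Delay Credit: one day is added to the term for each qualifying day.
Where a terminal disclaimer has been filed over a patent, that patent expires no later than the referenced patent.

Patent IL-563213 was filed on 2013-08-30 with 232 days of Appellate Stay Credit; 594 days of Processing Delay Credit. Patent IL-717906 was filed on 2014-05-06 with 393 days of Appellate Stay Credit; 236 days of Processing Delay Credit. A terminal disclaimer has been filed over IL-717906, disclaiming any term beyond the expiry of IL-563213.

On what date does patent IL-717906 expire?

Natural term of IL-717906:
  Base: filing + 25 years → 6 May 2039.
  Appellate Stay Credit: +393 days → 2 June 2040.
  Processing Delay Credit: +236 days → 24 January 2041.
Expiry of referenced patent IL-563213:
  Base: filing + 25 years → 30 August 2038.
  Appellate Stay Credit: +232 days → 19 April 2039.
  Processing Delay Credit: +594 days → 3 December 2040.
Terminal disclaimer: IL-717906 expires on the earlier of 24 January 2041 and 3 December 2040.

December 3, 2040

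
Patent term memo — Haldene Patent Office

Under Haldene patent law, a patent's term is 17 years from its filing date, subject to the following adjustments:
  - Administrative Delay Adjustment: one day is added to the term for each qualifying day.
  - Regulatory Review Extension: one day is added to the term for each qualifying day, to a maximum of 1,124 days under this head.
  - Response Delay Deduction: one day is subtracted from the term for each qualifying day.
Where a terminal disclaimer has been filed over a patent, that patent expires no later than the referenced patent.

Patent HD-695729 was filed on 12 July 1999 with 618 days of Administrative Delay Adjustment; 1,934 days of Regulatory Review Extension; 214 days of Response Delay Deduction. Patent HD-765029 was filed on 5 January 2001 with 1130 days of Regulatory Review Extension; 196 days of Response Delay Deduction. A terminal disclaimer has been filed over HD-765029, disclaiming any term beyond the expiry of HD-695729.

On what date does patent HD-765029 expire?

Natural term of HD-765029:
  Base: filing + 17 years → 5 January 2018.
  Regulatory Review Extension: 1130 days claimed exceeds the 1124-day cap, so +1124 days → 2 February 2021.
  Response Delay Deduction: −196 days → 21 July 2020.
Expiry of referenced patent HD-695729:
  Base: filing + 17 years → 12 July 2016.
  Administrative Delay Adjustment: +618 days → 22 March 2018.
  Regulatory Review Extension: 1934 days claimed exceeds the 1124-day cap, so +1124 days → 19 April 2021.
  Response Delay Deduction: −214 days → 17 September 2020.
Terminal disclaimer: HD-765029 expires on the earlier of 21 July 2020 and 17 September 2020.

July 21, 2020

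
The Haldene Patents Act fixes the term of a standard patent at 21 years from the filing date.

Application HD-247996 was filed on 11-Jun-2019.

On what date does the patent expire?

Filing date + 21 years → 11 June 2040.

2040-06-11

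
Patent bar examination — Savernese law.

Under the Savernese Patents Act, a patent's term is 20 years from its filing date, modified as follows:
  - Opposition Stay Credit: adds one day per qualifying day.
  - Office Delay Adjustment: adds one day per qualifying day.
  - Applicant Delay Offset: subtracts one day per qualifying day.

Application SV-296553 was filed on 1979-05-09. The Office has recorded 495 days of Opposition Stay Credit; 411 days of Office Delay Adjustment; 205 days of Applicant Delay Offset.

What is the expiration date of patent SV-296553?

Base term: filing date + 20 years → 9 May 1999.
Opposition Stay Credit: +495 days → 15 September 2000.
Office Delay Adjustment: +411 days → 31 October 2001.
Applicant Delay Offset: −205 days → 9 April 2001.

2001-04-09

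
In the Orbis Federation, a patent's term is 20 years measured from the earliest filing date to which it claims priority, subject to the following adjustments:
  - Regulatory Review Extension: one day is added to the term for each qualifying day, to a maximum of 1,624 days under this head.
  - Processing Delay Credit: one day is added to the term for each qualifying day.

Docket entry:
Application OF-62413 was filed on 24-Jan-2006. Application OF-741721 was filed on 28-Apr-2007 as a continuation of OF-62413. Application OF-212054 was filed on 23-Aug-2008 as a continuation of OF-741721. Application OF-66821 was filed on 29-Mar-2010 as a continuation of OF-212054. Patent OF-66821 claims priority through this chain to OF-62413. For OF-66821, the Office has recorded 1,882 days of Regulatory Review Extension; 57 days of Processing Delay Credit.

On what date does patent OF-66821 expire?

Earliest priority filing: 24 January 2006.
Base term: 24 January 2006 + 20 years → 24 January 2026.
Regulatory Review Extension: 1882 days claimed exceeds the 1624-day cap, so +1624 days → 6 July 2030.
Processing Delay Credit: +57 days → 1 September 2030.

September 1, 2030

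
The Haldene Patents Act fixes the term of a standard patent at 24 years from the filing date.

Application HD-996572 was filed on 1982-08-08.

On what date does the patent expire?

August 8, 2006

Filing date + 24 years → 8 August 2006.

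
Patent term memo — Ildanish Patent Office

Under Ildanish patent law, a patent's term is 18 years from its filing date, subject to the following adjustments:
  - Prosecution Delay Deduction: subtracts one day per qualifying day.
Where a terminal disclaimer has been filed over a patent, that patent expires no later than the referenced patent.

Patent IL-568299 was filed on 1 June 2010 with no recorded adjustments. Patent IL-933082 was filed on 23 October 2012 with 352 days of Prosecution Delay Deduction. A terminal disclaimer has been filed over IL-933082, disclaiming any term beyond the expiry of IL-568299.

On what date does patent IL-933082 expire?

June 1, 2028

Natural term of IL-933082:
  Base: filing + 18 years → 23 October 2030.
  Prosecution Delay Deduction: −352 days → 5 November 2029.
Expiry of referenced patent IL-568299:
  Base: filing + 18 years → 1 June 2028.
Terminal disclaimer: IL-933082 expires on the earlier of 5 November 2029 and 1 June 2028.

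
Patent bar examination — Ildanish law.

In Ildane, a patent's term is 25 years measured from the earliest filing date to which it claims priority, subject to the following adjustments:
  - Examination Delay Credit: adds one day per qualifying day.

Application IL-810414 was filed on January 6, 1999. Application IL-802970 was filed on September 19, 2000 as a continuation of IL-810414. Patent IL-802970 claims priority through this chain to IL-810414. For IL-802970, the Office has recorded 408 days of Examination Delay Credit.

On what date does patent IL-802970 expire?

February 17, 2025

Earliest priority filing: 6 January 1999.
Base term: 6 January 1999 + 25 years → 6 January 2024.
Examination Delay Credit: +408 days → 17 February 2025.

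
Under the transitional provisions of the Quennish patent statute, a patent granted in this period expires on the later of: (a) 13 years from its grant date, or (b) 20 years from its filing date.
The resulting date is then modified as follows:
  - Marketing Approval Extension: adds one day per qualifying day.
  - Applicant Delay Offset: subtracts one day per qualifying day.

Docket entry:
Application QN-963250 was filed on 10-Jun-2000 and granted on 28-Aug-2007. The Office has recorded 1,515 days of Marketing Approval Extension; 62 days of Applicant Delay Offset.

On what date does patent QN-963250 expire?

(a) grant + 13 years → 28 August 2020.
(b) filing + 20 years → 10 June 2020.
Later of the two: 28 August 2020.
Marketing Approval Extension: +1515 days → 21 October 2024.
Applicant Delay Offset: −62 days → 20 August 2024.

2024-08-20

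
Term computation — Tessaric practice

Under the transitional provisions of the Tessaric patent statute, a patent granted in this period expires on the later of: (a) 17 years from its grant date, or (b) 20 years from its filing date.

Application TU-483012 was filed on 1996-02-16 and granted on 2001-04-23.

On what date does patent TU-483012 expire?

2018-04-23

(a) grant + 17 years → 23 April 2018.
(b) filing + 20 years → 16 February 2016.
Later of the two: 23 April 2018.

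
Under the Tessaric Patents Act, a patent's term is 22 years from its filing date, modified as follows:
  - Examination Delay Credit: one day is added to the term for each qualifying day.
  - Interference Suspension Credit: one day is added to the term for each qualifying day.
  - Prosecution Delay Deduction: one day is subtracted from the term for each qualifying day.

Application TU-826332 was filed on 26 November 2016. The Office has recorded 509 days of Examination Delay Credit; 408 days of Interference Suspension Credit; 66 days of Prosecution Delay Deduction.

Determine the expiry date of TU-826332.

Base term: filing date + 22 years → 26 November 2038.
Examination Delay Credit: +509 days → 18 April 2040.
Interference Suspension Credit: +408 days → 31 May 2041.
Prosecution Delay Deduction: −66 days → 26 March 2041.

March 26, 2041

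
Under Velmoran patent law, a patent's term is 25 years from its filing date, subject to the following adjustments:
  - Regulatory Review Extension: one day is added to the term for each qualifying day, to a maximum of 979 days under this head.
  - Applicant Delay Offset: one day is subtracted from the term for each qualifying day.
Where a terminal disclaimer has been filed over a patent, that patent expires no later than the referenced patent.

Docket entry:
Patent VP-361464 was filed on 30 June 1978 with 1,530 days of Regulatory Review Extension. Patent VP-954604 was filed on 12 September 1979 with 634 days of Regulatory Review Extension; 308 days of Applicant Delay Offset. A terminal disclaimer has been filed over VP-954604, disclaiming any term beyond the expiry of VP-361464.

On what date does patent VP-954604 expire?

Natural term of VP-954604:
  Base: filing + 25 years → 12 September 2004.
  Regulatory Review Extension: 634 days (within the 979-day cap) → +634 days → 8 June 2006.
  Applicant Delay Offset: −308 days → 4 August 2005.
Expiry of referenced patent VP-361464:
  Base: filing + 25 years → 30 June 2003.
  Regulatory Review Extension: 1530 days claimed exceeds the 979-day cap, so +979 days → 5 March 2006.
Terminal disclaimer: VP-954604 expires on the earlier of 4 August 2005 and 5 March 2006.

2005-08-04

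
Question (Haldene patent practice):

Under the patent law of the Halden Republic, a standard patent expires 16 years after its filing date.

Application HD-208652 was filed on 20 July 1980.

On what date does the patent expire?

Filing date + 16 years → 20 July 1996.

1996-07-20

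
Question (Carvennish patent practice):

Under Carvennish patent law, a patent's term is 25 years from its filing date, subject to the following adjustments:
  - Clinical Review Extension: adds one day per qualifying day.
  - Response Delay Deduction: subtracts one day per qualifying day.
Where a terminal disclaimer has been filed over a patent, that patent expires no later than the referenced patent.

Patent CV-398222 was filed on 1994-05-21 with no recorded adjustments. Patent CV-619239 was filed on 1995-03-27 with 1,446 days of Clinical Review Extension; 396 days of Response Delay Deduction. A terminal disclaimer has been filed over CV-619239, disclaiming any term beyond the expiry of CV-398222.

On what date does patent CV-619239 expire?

Natural term of CV-619239:
  Base: filing + 25 years → 27 March 2020.
  Clinical Review Extension: +1446 days → 12 March 2024.
  Response Delay Deduction: −396 days → 10 February 2023.
Expiry of referenced patent CV-398222:
  Base: filing + 25 years → 21 May 2019.
Terminal disclaimer: CV-619239 expires on the earlier of 10 February 2023 and 21 May 2019.

May 21, 2019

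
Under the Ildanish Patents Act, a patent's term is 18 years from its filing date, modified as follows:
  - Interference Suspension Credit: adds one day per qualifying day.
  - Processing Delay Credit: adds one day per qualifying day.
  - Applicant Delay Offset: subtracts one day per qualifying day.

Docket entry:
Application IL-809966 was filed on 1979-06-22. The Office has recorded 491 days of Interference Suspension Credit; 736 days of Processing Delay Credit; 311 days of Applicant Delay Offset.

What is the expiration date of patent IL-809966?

Base term: filing date + 18 years → 22 June 1997.
Interference Suspension Credit: +491 days → 26 October 1998.
Processing Delay Credit: +736 days → 31 October 2000.
Applicant Delay Offset: −311 days → 25 December 1999.

1999-12-25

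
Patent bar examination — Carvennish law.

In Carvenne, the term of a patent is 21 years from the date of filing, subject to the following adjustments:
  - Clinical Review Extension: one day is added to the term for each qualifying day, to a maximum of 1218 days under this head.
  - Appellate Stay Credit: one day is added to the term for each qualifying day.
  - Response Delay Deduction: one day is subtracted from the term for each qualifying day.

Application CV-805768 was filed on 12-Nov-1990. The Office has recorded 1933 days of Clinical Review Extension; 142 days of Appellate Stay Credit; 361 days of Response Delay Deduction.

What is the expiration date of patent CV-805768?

August 7, 2014

Base term: filing date + 21 years → 12 November 2011.
Clinical Review Extension: 1933 days claimed exceeds the 1218-day cap, so +1218 days → 14 March 2015.
Appellate Stay Credit: +142 days → 3 August 2015.
Response Delay Deduction: −361 days → 7 August 2014.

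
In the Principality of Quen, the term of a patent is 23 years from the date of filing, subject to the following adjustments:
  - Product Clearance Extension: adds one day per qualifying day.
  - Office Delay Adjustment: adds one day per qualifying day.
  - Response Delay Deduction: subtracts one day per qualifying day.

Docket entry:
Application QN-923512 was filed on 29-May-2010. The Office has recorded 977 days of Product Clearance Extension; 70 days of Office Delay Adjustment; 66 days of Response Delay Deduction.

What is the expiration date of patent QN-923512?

Base term: filing date + 23 years → 29 May 2033.
Product Clearance Extension: +977 days → 31 January 2036.
Office Delay Adjustment: +70 days → 10 April 2036.
Response Delay Deduction: −66 days → 4 February 2036.

2036-02-04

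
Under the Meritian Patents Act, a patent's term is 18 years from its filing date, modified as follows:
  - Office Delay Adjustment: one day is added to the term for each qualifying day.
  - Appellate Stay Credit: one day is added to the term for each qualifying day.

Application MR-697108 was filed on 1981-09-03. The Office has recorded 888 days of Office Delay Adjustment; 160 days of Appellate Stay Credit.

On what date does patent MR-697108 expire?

2002-07-17

Base term: filing date + 18 years → 3 September 1999.
Office Delay Adjustment: +888 days → 7 February 2002.
Appellate Stay Credit: +160 days → 17 July 2002.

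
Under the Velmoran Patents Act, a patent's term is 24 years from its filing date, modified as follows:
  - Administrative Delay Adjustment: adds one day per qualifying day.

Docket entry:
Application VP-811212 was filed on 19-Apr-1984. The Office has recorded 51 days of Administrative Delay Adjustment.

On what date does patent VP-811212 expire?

Base term: filing date + 24 years → 19 April 2008.
Administrative Delay Adjustment: +51 days → 9 June 2008.

June 9, 2008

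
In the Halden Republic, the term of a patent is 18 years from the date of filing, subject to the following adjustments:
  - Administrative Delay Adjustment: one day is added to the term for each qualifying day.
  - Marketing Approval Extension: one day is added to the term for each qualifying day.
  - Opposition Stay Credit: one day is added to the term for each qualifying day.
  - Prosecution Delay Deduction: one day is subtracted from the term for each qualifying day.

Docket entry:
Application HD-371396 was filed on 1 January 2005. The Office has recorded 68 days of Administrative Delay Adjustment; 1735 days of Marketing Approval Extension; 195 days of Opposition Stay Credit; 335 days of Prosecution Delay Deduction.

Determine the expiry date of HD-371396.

July 22, 2027

Base term: filing date + 18 years → 1 January 2023.
Administrative Delay Adjustment: +68 days → 10 March 2023.
Marketing Approval Extension: +1735 days → 9 December 2027.
Opposition Stay Credit: +195 days → 21 June 2028.
Prosecution Delay Deduction: −335 days → 22 July 2027.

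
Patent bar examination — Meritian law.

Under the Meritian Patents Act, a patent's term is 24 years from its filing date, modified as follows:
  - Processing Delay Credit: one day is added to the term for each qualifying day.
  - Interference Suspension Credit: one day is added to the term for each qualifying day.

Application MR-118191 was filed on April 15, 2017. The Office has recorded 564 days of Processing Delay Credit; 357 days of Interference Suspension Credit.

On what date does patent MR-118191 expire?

2043-10-23

Base term: filing date + 24 years → 15 April 2041.
Processing Delay Credit: +564 days → 31 October 2042.
Interference Suspension Credit: +357 days → 23 October 2043.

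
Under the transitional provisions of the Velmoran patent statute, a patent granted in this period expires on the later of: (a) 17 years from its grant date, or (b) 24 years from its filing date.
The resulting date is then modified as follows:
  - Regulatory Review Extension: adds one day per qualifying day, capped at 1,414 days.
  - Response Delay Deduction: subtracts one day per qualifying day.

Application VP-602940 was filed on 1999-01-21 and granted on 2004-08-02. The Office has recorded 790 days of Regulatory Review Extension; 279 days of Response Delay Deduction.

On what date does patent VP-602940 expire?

(a) grant + 17 years → 2 August 2021.
(b) filing + 24 years → 21 January 2023.
Later of the two: 21 January 2023.
Regulatory Review Extension: 790 days (within the 1414-day cap) → +790 days → 21 March 2025.
Response Delay Deduction: −279 days → 15 June 2024.

June 15, 2024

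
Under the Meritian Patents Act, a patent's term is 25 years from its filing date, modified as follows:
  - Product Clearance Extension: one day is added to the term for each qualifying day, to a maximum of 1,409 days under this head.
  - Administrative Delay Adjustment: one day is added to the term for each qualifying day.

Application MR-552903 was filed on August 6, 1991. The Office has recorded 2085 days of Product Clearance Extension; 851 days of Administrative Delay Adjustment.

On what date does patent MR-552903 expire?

October 14, 2022

Base term: filing date + 25 years → 6 August 2016.
Product Clearance Extension: 2085 days claimed exceeds the 1409-day cap, so +1409 days → 15 June 2020.
Administrative Delay Adjustment: +851 days → 14 October 2022.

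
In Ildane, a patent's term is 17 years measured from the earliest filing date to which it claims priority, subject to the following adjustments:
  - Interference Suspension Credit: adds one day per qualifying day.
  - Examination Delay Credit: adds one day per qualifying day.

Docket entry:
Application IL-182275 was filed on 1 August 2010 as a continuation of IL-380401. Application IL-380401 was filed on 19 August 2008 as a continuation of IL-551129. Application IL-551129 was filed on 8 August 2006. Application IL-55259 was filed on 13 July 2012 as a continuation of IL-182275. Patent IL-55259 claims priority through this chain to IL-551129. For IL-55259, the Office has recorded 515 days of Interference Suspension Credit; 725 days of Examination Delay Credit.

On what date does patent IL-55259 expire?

2026-12-30

Earliest priority filing: 8 August 2006.
Base term: 8 August 2006 + 17 years → 8 August 2023.
Interference Suspension Credit: +515 days → 4 January 2025.
Examination Delay Credit: +725 days → 30 December 2026.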